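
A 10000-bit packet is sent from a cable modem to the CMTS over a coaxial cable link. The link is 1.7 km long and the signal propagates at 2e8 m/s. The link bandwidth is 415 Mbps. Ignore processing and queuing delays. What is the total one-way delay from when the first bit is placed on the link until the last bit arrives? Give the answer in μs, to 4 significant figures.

Transmission delay = L/R = 10000 / 415000000 = 24.0964 μs.
Propagation delay = d/s = 1700 m / 200000000 m/s = 8.5 μs.
Total = 32.60 μs.

32.60 μs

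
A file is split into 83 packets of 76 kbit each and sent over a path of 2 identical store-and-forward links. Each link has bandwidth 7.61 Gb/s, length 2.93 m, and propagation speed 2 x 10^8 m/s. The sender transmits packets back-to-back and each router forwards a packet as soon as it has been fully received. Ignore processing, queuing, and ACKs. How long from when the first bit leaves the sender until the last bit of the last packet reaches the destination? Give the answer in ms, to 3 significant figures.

Per-hop transmission t_tx = L/R = 76000/7610000000 = 0.00998686 ms.
Per-hop propagation t_prop = 2.93/200000000 = 1.465e-05 ms.
Pipeline fill: first packet needs 2·t_tx to clear all hops; remaining 82 packets each add one t_tx.
Total = (2+83-1)·t_tx + 2·t_prop = 84·0.00998686 + 2·1.465e-05 = 0.839 ms.

0.839 ms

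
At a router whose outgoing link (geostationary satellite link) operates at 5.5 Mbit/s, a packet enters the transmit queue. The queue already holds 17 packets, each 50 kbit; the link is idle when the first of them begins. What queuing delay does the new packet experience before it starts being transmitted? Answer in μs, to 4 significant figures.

Each queued packet: L/R = 50000/5500000 = 9090.91 μs.
17 queued → 154545 μs.
Queuing delay = 154500 μs.

154500 μs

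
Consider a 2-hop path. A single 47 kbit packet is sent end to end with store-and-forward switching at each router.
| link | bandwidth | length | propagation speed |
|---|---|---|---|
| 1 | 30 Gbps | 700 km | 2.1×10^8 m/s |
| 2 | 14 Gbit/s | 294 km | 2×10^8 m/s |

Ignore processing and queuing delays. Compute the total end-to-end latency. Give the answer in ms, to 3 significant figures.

4.81 ms

L = 47000 bits.
Transmission delays (L/R per hop): 0.00156667, 0.00335714 ms; sum = 0.00492381 ms.
Propagation delays (d/s per hop): 3.33333, 1.47 ms; sum = 4.80333 ms.
End-to-end = 4.81 ms.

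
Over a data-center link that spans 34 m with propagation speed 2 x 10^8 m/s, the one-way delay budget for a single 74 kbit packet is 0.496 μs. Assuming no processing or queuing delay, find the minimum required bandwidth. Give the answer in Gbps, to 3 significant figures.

Propagation delay = 34 / 200000000 = 0.17 μs.
Transmission budget = 0.496 − 0.17 = 0.326 μs.
R ≥ L / t_tx = 74000 bits / 3.26e-07 s = 227 Gbps.

227 Gbps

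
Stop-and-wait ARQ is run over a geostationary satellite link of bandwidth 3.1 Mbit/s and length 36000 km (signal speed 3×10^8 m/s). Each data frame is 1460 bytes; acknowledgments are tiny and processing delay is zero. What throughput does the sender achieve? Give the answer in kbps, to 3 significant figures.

t_tx = L/R = 11680/3100000 = 0.00376774 s.
t_prop = 36000000/300000000 = 0.12 s; RTT = 0.24 s.
Cycle = t_tx + RTT = 0.243768 s.
Throughput = L / cycle = 11680 / 0.243768 = 47.9 kbps.

47.9 kbps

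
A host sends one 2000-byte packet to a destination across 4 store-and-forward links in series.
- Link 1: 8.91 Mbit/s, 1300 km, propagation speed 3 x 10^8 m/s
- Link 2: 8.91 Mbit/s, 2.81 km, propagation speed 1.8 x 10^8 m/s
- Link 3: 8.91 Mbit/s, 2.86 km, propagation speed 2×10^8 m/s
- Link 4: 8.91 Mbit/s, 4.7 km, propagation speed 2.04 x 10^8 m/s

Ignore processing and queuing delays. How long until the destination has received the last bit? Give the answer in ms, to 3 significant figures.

L = 2000 × 8 = 16000 bits.
Transmission delay per hop = L/R = 16000/8910000 = 1.79574 ms; 4 hops → 7.18294 ms.
Propagation delays (d/s per hop): 4.33333, 0.0156111, 0.0143, 0.0230392 ms; sum = 4.38628 ms.
End-to-end = 11.6 ms.

11.6 ms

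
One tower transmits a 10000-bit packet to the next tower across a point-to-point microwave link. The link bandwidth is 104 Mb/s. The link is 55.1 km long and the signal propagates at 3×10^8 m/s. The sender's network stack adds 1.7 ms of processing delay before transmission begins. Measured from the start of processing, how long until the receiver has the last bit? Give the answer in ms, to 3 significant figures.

1.98 ms

Transmission delay = L/R = 10000 / 104000000 = 0.0961538 ms.
Propagation delay = d/s = 55100 m / 300000000 m/s = 0.183667 ms.
Plus processing delay 1.7 ms = 1.7 ms.
Total = 1.98 ms.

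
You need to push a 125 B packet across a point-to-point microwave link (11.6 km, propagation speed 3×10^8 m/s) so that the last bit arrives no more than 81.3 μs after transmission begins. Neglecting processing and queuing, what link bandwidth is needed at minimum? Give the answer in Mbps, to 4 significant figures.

L = 1000 bits.
Propagation delay = 11600 / 300000000 = 38.6667 μs.
Transmission budget = 81.3 − 38.6667 = 42.6333 μs.
R ≥ L / t_tx = 1000 bits / 4.26333e-05 s = 23.46 Mbps.

23.46 Mbps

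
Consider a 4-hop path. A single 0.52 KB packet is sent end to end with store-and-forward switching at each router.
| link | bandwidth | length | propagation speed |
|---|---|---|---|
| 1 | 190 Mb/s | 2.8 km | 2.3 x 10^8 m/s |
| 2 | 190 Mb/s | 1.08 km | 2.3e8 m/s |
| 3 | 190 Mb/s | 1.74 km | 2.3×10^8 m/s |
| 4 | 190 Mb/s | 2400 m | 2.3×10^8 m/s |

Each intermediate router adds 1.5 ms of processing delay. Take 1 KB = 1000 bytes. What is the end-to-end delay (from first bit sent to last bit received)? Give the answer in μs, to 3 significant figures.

4620 μs

L = 4160 bits.
Transmission delay per hop = L/R = 4160/190000000 = 21.8947 μs; 4 hops → 87.5789 μs.
Propagation delays (d/s per hop): 12.1739, 4.69565, 7.56522, 10.4348 μs; sum = 34.8696 μs.
Processing at 3 router(s): 3 × 1.5 ms = 4500 μs.
End-to-end = 4620 μs.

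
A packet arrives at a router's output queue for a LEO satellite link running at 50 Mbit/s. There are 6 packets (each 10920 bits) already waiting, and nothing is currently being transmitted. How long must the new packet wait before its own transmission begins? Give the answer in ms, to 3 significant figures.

1.31 ms

Each queued packet: L/R = 10920/50000000 = 0.2184 ms.
6 queued → 1.3104 ms.
Queuing delay = 1.31 ms.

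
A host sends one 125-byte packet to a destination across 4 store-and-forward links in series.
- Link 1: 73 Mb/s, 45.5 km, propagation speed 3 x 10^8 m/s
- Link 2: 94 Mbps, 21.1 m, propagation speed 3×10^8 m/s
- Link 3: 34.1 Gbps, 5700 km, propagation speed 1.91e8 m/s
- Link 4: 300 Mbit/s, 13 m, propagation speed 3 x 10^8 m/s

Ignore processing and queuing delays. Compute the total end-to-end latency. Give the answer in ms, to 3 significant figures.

L = 125 × 8 = 1000 bits.
Transmission delays (L/R per hop): 0.0136986, 0.0106383, 2.93255e-05, 0.00333333 ms; sum = 0.0276996 ms.
Propagation delays (d/s per hop): 0.151667, 7.03333e-05, 29.8429, 4.33333e-05 ms; sum = 29.9947 ms.
End-to-end = 30.0 ms.

30.0 ms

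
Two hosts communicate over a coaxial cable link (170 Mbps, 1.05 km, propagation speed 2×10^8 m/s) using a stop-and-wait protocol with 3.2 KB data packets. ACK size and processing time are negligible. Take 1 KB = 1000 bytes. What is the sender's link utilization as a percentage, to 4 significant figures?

t_tx = L/R = 25600/170000000 = 0.000150588 s.
t_prop = 1050/200000000 = 5.25e-06 s; RTT = 1.05e-05 s.
Cycle = t_tx + RTT = 0.000161088 s.
Utilization = t_tx / cycle = 0.000150588/0.000161088 = 93.48 %.

93.48 %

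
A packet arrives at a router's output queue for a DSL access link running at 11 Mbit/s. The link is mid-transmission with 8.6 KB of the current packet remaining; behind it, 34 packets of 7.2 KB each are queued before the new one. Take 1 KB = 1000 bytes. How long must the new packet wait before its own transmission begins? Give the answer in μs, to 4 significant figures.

Each queued packet: L/R = 57600/11000000 = 5236.36 μs.
34 queued → 178036 μs.
Plus remaining 68800 bits of current packet: 6254.55 μs.
Queuing delay = 184300 μs.

184300 μs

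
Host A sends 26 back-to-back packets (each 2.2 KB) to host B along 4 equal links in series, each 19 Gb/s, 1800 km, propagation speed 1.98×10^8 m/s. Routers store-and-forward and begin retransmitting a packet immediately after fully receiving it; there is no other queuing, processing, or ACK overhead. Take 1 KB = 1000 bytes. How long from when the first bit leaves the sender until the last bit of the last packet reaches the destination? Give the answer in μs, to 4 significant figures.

36390 μs

Per-hop transmission t_tx = L/R = 17600/19000000000 = 0.926316 μs.
Per-hop propagation t_prop = 1800000/198000000 = 9090.91 μs.
Pipeline fill: first packet needs 4·t_tx to clear all hops; remaining 25 packets each add one t_tx.
Total = (4+26-1)·t_tx + 4·t_prop = 29·0.926316 + 4·9090.91 = 36390 μs.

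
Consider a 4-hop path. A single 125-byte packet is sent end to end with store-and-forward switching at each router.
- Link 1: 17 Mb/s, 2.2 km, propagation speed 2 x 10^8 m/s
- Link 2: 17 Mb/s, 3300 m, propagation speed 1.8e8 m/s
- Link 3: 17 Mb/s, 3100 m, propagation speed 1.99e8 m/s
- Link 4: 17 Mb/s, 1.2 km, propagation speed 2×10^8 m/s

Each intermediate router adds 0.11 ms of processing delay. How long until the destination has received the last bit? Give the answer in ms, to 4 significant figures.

0.6162 ms

L = 125 × 8 = 1000 bits.
Transmission delay per hop = L/R = 1000/17000000 = 0.0588235 ms; 4 hops → 0.235294 ms.
Propagation delays (d/s per hop): 0.011, 0.0183333, 0.0155779, 0.006 ms; sum = 0.0509112 ms.
Processing at 3 router(s): 3 × 0.11 ms = 0.33 ms.
End-to-end = 0.6162 ms.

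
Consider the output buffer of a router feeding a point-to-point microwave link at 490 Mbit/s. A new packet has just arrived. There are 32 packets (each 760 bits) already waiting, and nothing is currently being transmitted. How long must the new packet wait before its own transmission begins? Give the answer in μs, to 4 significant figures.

Each queued packet: L/R = 760/490000000 = 1.55102 μs.
32 queued → 49.6327 μs.
Queuing delay = 49.63 μs.

49.63 μs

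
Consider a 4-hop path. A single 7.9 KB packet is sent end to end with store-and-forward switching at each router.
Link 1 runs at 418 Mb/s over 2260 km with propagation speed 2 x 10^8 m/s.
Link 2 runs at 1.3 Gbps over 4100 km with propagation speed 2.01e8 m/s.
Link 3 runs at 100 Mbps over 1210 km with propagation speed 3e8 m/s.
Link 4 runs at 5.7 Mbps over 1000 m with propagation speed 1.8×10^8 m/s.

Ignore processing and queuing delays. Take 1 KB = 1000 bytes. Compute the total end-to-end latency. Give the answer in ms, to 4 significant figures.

47.66 ms

L = 63200 bits.
Transmission delays (L/R per hop): 0.151196, 0.0486154, 0.632, 11.0877 ms; sum = 11.9195 ms.
Propagation delays (d/s per hop): 11.3, 20.398, 4.03333, 0.00555556 ms; sum = 35.7369 ms.
End-to-end = 47.66 ms.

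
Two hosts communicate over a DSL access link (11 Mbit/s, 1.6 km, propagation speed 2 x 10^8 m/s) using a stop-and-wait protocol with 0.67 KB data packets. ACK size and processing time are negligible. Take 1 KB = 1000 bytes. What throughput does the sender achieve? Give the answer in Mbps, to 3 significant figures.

10.7 Mbps

t_tx = L/R = 5360/11000000 = 0.000487273 s.
t_prop = 1600/200000000 = 8e-06 s; RTT = 1.6e-05 s.
Cycle = t_tx + RTT = 0.000503273 s.
Throughput = L / cycle = 5360 / 0.000503273 = 10.7 Mbps.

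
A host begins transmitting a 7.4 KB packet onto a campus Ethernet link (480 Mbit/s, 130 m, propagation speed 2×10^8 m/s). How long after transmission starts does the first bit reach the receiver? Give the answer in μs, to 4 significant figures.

0.6500 μs

First bit experiences only propagation delay: d/s = 130/200000000 = 0.6500 μs.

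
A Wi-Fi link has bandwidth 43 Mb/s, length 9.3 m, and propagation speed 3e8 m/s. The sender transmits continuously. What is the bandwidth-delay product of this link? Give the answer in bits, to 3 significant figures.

1.33 bits

Propagation delay = 9.3 / 300000000 = 3.1e-08 s.
BDP = R × t_prop = 43000000 × 3.1e-08 = 1.333 bits.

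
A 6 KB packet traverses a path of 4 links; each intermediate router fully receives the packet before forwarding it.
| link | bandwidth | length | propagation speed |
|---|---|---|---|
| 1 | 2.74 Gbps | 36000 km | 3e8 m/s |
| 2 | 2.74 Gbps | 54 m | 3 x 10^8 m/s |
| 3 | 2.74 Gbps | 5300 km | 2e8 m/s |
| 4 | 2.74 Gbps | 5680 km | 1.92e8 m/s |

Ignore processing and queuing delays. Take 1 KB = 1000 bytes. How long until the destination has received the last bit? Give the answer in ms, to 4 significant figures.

176.2 ms

L = 48000 bits.
Transmission delay per hop = L/R = 48000/2740000000 = 0.0175182 ms; 4 hops → 0.070073 ms.
Propagation delays (d/s per hop): 120, 0.00018, 26.5, 29.5833 ms; sum = 176.084 ms.
End-to-end = 176.2 ms.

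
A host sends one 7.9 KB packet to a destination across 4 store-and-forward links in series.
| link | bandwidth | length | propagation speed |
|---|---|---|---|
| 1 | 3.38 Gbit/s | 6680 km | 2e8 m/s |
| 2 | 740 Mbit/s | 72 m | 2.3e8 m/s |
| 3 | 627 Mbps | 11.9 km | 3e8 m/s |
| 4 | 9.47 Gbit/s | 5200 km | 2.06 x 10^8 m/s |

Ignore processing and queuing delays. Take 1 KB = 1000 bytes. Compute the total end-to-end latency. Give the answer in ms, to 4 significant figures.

58.89 ms

L = 63200 bits.
Transmission delays (L/R per hop): 0.0186982, 0.0854054, 0.100797, 0.00667371 ms; sum = 0.211575 ms.
Propagation delays (d/s per hop): 33.4, 0.000313043, 0.0396667, 25.2427 ms; sum = 58.6827 ms.
End-to-end = 58.89 ms.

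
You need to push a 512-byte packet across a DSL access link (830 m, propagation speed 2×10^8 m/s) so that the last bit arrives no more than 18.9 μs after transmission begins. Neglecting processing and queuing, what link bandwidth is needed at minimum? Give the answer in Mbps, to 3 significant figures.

278 Mbps

L = 4096 bits.
Propagation delay = 830 / 200000000 = 4.15 μs.
Transmission budget = 18.9 − 4.15 = 14.75 μs.
R ≥ L / t_tx = 4096 bits / 1.475e-05 s = 278 Mbps.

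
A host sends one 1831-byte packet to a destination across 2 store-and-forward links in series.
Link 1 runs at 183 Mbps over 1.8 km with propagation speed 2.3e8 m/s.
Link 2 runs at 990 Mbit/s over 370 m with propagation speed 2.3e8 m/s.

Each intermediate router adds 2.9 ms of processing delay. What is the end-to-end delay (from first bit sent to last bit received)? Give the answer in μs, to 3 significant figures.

L = 1831 × 8 = 14648 bits.
Transmission delays (L/R per hop): 80.0437, 14.796 μs; sum = 94.8397 μs.
Propagation delays (d/s per hop): 7.82609, 1.6087 μs; sum = 9.43478 μs.
Processing at 1 router(s): 1 × 2.9 ms = 2900 μs.
End-to-end = 3000 μs.

3000 μs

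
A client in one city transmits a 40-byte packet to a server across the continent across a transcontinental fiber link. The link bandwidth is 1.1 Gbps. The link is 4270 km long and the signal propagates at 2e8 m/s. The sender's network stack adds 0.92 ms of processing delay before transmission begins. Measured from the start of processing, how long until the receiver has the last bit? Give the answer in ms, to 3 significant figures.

22.3 ms

L = 40 × 8 = 320 bits.
Transmission delay = L/R = 320 / 1100000000 = 0.000290909 ms.
Propagation delay = d/s = 4270000 m / 200000000 m/s = 21.35 ms.
Plus processing delay 0.92 ms = 0.92 ms.
Total = 22.3 ms.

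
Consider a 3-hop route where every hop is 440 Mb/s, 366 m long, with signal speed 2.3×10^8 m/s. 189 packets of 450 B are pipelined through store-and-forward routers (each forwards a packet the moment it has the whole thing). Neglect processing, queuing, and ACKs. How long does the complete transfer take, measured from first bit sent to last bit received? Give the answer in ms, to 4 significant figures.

Per-hop transmission t_tx = L/R = 3600/440000000 = 0.00818182 ms.
Per-hop propagation t_prop = 366/2.3e+08 = 0.0015913 ms.
Pipeline fill: first packet needs 3·t_tx to clear all hops; remaining 188 packets each add one t_tx.
Total = (3+189-1)·t_tx + 3·t_prop = 191·0.00818182 + 3·0.0015913 = 1.568 ms.

1.568 ms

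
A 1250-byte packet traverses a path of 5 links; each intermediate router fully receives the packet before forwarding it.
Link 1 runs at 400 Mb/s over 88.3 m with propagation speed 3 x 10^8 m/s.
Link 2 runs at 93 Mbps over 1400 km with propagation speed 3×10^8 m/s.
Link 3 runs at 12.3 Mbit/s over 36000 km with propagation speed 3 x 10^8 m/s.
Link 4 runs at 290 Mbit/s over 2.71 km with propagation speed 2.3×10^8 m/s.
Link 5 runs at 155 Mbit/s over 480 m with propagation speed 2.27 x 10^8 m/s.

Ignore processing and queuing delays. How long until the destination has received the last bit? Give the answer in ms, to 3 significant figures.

126 ms

L = 1250 × 8 = 10000 bits.
Transmission delays (L/R per hop): 0.025, 0.107527, 0.813008, 0.0344828, 0.0645161 ms; sum = 1.04453 ms.
Propagation delays (d/s per hop): 0.000294333, 4.66667, 120, 0.0117826, 0.00211454 ms; sum = 124.681 ms.
End-to-end = 126 ms.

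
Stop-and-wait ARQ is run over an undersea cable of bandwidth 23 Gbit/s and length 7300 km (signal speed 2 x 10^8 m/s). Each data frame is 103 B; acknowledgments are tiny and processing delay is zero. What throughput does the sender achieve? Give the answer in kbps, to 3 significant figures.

11.3 kbps

t_tx = L/R = 824/23000000000 = 3.58261e-08 s.
t_prop = 7300000/200000000 = 0.0365 s; RTT = 0.073 s.
Cycle = t_tx + RTT = 0.073 s.
Throughput = L / cycle = 824 / 0.073 = 11.3 kbps.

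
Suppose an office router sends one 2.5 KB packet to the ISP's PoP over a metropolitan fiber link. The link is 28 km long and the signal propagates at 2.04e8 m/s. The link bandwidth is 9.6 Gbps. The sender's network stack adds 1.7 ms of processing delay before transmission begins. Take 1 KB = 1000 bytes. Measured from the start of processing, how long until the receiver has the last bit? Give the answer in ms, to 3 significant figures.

L = 20000 bits.
Transmission delay = L/R = 20000 / 9600000000 = 0.00208333 ms.
Propagation delay = d/s = 28000 m / 204000000 m/s = 0.137255 ms.
Plus processing delay 1.7 ms = 1.7 ms.
Total = 1.84 ms.

1.84 ms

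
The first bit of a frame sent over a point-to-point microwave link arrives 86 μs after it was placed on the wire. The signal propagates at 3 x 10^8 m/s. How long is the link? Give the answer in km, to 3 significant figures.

25.8 km

d = s × t_prop = 300000000 × 8.6e-05 = 25.8 km.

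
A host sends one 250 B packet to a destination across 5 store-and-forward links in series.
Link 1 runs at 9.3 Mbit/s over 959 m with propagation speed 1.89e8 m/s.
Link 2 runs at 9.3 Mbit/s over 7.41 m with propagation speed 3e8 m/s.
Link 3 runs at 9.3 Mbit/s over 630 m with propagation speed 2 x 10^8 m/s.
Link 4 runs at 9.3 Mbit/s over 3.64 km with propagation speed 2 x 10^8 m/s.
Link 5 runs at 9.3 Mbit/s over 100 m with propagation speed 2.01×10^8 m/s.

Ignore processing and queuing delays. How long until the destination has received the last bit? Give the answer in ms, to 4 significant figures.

L = 250 × 8 = 2000 bits.
Transmission delay per hop = L/R = 2000/9300000 = 0.215054 ms; 5 hops → 1.07527 ms.
Propagation delays (d/s per hop): 0.00507407, 2.47e-05, 0.00315, 0.0182, 0.000497512 ms; sum = 0.0269463 ms.
End-to-end = 1.102 ms.

1.102 ms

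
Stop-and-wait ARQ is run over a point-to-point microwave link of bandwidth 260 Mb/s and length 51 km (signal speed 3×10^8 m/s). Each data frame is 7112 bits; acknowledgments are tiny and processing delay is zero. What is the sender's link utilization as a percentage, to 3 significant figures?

t_tx = L/R = 7112/260000000 = 2.73538e-05 s.
t_prop = 51000/300000000 = 0.00017 s; RTT = 0.00034 s.
Cycle = t_tx + RTT = 0.000367354 s.
Utilization = t_tx / cycle = 2.73538e-05/0.000367354 = 7.45 %.

7.45 %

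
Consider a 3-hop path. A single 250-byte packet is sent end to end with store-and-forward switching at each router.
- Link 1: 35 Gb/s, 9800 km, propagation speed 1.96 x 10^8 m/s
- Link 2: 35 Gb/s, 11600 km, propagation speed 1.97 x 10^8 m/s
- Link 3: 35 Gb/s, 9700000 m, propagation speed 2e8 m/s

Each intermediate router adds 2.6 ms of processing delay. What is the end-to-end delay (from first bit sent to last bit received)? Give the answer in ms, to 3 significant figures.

L = 250 × 8 = 2000 bits.
Transmission delay per hop = L/R = 2000/35000000000 = 5.71429e-05 ms; 3 hops → 0.000171429 ms.
Propagation delays (d/s per hop): 50, 58.8832, 48.5 ms; sum = 157.383 ms.
Processing at 2 router(s): 2 × 2.6 ms = 5.2 ms.
End-to-end = 163 ms.

163 ms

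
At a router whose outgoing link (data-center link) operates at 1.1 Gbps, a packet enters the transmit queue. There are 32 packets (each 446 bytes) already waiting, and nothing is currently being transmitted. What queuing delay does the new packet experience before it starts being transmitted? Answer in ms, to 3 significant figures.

Each queued packet: L/R = 3568/1100000000 = 0.00324364 ms.
32 queued → 0.103796 ms.
Queuing delay = 0.104 ms.

0.104 ms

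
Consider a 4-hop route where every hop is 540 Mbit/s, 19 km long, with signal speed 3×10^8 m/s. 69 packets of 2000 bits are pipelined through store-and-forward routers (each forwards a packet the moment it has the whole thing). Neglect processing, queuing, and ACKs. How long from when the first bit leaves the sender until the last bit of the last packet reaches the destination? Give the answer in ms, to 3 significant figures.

Per-hop transmission t_tx = L/R = 2000/540000000 = 0.0037037 ms.
Per-hop propagation t_prop = 19000/300000000 = 0.0633333 ms.
Pipeline fill: first packet needs 4·t_tx to clear all hops; remaining 68 packets each add one t_tx.
Total = (4+69-1)·t_tx + 4·t_prop = 72·0.0037037 + 4·0.0633333 = 0.520 ms.

0.520 ms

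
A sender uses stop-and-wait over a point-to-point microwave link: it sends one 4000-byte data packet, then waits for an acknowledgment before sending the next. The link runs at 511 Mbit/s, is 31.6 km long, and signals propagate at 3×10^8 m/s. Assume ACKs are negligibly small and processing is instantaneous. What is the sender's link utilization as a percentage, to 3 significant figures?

22.9 %

t_tx = L/R = 32000/511000000 = 6.26223e-05 s.
t_prop = 31600/300000000 = 0.000105333 s; RTT = 0.000210667 s.
Cycle = t_tx + RTT = 0.000273289 s.
Utilization = t_tx / cycle = 6.26223e-05/0.000273289 = 22.9 %.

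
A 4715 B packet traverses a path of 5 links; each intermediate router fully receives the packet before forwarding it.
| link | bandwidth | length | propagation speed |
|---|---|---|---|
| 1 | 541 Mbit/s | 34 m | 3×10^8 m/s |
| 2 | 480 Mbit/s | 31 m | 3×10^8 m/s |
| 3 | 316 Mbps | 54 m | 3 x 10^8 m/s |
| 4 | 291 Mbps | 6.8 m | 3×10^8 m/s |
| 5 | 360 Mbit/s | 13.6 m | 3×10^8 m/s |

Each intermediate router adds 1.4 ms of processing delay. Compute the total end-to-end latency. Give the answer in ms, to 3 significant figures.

6.10 ms

L = 4715 × 8 = 37720 bits.
Transmission delays (L/R per hop): 0.0697227, 0.0785833, 0.119367, 0.129622, 0.104778 ms; sum = 0.502073 ms.
Propagation delays (d/s per hop): 0.000113333, 0.000103333, 0.00018, 2.26667e-05, 4.53333e-05 ms; sum = 0.000464667 ms.
Processing at 4 router(s): 4 × 1.4 ms = 5.6 ms.
End-to-end = 6.10 ms.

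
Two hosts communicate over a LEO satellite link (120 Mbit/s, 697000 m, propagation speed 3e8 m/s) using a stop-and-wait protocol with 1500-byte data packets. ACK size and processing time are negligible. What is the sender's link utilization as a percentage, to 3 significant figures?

t_tx = L/R = 12000/120000000 = 0.0001 s.
t_prop = 697000/300000000 = 0.00232333 s; RTT = 0.00464667 s.
Cycle = t_tx + RTT = 0.00474667 s.
Utilization = t_tx / cycle = 0.0001/0.00474667 = 2.11 %.

2.11 %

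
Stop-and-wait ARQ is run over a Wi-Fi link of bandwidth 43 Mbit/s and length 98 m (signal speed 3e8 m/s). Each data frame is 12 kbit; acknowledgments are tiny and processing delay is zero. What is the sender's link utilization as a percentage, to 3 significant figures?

t_tx = L/R = 12000/43000000 = 0.00027907 s.
t_prop = 98/300000000 = 3.26667e-07 s; RTT = 6.53333e-07 s.
Cycle = t_tx + RTT = 0.000279723 s.
Utilization = t_tx / cycle = 0.00027907/0.000279723 = 99.8 %.

99.8 %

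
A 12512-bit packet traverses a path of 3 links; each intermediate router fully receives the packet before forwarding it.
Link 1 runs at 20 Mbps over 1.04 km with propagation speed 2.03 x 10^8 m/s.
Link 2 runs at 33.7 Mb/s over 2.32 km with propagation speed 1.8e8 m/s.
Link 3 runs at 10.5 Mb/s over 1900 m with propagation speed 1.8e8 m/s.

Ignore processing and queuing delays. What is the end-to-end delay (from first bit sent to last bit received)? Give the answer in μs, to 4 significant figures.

2217 μs

Transmission delays (L/R per hop): 625.6, 371.276, 1191.62 μs; sum = 2188.5 μs.
Propagation delays (d/s per hop): 5.12315, 12.8889, 10.5556 μs; sum = 28.5676 μs.
End-to-end = 2217 μs.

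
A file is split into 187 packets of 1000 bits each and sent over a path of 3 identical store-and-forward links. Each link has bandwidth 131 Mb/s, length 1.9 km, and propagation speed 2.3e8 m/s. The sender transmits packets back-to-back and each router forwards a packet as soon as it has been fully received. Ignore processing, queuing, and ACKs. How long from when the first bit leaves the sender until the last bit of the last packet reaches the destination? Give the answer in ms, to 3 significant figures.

Per-hop transmission t_tx = L/R = 1000/131000000 = 0.00763359 ms.
Per-hop propagation t_prop = 1900/2.3e+08 = 0.00826087 ms.
Pipeline fill: first packet needs 3·t_tx to clear all hops; remaining 186 packets each add one t_tx.
Total = (3+187-1)·t_tx + 3·t_prop = 189·0.00763359 + 3·0.00826087 = 1.47 ms.

1.47 ms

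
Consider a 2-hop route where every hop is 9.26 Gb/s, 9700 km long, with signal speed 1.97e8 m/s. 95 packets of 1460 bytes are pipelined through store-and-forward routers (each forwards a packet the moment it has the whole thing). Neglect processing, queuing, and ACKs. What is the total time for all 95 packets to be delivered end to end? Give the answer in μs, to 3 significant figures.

Per-hop transmission t_tx = L/R = 11680/9260000000 = 1.26134 μs.
Per-hop propagation t_prop = 9700000/197000000 = 49238.6 μs.
Pipeline fill: first packet needs 2·t_tx to clear all hops; remaining 94 packets each add one t_tx.
Total = (2+95-1)·t_tx + 2·t_prop = 96·1.26134 + 2·49238.6 = 98600 μs.

98600 μs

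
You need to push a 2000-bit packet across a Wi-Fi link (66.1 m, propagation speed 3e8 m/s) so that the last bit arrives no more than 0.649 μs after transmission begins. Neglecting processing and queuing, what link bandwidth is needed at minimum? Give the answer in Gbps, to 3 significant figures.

4.67 Gbps

Propagation delay = 66.1 / 300000000 = 0.220333 μs.
Transmission budget = 0.649 − 0.220333 = 0.428667 μs.
R ≥ L / t_tx = 2000 bits / 4.28667e-07 s = 4.67 Gbps.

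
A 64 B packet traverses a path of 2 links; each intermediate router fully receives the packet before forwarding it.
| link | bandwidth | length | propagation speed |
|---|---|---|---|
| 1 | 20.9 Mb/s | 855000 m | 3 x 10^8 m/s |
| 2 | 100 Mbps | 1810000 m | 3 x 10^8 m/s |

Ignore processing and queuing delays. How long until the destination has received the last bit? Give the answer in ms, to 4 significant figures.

8.913 ms

L = 64 × 8 = 512 bits.
Transmission delays (L/R per hop): 0.0244976, 0.00512 ms; sum = 0.0296176 ms.
Propagation delays (d/s per hop): 2.85, 6.03333 ms; sum = 8.88333 ms.
End-to-end = 8.913 ms.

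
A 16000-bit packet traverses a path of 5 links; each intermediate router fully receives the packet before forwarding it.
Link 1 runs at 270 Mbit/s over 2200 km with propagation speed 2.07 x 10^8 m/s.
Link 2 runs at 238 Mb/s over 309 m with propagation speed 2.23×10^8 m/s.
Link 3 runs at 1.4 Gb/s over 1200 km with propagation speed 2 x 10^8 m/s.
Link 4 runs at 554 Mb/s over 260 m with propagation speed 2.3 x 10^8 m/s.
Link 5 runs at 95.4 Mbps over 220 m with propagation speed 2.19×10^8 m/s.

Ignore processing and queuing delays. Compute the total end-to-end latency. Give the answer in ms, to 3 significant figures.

17.0 ms

Transmission delays (L/R per hop): 0.0592593, 0.0672269, 0.0114286, 0.0288809, 0.167715 ms; sum = 0.33451 ms.
Propagation delays (d/s per hop): 10.628, 0.00138565, 6, 0.00113043, 0.00100457 ms; sum = 16.6315 ms.
End-to-end = 17.0 ms.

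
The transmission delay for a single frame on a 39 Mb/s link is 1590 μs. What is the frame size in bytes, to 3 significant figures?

L = R × t_tx = 39000000 b/s × 0.00159 s = 62010 bits.
In bytes: 62010 / 8 = 7750 bytes.

7750 bytes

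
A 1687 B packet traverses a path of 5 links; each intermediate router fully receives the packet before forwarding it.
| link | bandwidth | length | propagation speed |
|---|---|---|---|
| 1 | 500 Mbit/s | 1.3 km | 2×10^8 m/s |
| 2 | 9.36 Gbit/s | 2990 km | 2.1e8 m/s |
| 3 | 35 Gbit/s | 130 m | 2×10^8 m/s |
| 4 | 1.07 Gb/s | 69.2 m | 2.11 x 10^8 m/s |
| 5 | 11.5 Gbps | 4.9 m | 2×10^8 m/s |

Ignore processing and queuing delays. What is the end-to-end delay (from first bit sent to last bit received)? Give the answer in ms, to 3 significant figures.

14.3 ms

L = 1687 × 8 = 13496 bits.
Transmission delays (L/R per hop): 0.026992, 0.00144188, 0.0003856, 0.0126131, 0.00117357 ms; sum = 0.0426061 ms.
Propagation delays (d/s per hop): 0.0065, 14.2381, 0.00065, 0.000327962, 2.45e-05 ms; sum = 14.2456 ms.
End-to-end = 14.3 ms.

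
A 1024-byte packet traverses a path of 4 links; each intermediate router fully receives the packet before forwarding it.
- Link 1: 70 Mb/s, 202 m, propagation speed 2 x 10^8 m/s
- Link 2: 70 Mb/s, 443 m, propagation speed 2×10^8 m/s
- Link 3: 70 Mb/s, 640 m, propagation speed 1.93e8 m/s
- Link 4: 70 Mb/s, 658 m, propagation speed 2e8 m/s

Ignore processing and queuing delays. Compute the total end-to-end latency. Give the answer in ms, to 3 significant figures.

L = 1024 × 8 = 8192 bits.
Transmission delay per hop = L/R = 8192/70000000 = 0.117029 ms; 4 hops → 0.468114 ms.
Propagation delays (d/s per hop): 0.00101, 0.002215, 0.00331606, 0.00329 ms; sum = 0.00983106 ms.
End-to-end = 0.478 ms.

0.478 ms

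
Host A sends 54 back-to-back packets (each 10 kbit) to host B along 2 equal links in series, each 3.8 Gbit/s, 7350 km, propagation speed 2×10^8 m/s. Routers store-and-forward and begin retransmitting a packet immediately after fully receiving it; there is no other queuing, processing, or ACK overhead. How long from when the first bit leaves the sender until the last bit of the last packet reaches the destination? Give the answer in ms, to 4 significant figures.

Per-hop transmission t_tx = L/R = 10000/3800000000 = 0.00263158 ms.
Per-hop propagation t_prop = 7350000/200000000 = 36.75 ms.
Pipeline fill: first packet needs 2·t_tx to clear all hops; remaining 53 packets each add one t_tx.
Total = (2+54-1)·t_tx + 2·t_prop = 55·0.00263158 + 2·36.75 = 73.64 ms.

73.64 ms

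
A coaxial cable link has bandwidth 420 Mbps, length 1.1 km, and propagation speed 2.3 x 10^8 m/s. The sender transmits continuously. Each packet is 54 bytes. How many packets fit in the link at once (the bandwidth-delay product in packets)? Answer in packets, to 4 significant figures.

4.650 packets

Propagation delay = 1100 / 2.3e+08 = 4.78261e-06 s.
BDP = R × t_prop = 420000000 × 4.78261e-06 = 2008.7 bits.
In packets of 432 bits: 4.650 packets.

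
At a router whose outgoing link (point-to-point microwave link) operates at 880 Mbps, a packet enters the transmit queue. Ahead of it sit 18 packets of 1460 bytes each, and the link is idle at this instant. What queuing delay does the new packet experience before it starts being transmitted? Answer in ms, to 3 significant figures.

Each queued packet: L/R = 11680/880000000 = 0.0132727 ms.
18 queued → 0.238909 ms.
Queuing delay = 0.239 ms.

0.239 ms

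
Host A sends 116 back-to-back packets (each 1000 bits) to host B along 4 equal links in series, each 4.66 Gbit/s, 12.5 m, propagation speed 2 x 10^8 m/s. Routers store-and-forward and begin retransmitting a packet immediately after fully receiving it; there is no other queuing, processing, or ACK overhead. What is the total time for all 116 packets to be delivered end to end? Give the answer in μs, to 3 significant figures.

25.8 μs

Per-hop transmission t_tx = L/R = 1000/4660000000 = 0.214592 μs.
Per-hop propagation t_prop = 12.5/200000000 = 0.0625 μs.
Pipeline fill: first packet needs 4·t_tx to clear all hops; remaining 115 packets each add one t_tx.
Total = (4+116-1)·t_tx + 4·t_prop = 119·0.214592 + 4·0.0625 = 25.8 μs.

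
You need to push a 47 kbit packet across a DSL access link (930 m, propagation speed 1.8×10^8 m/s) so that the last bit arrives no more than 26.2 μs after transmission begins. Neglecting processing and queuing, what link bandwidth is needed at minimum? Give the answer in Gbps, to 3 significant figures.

2.23 Gbps

Propagation delay = 930 / 180000000 = 5.16667 μs.
Transmission budget = 26.2 − 5.16667 = 21.0333 μs.
R ≥ L / t_tx = 47000 bits / 2.10333e-05 s = 2.23 Gbps.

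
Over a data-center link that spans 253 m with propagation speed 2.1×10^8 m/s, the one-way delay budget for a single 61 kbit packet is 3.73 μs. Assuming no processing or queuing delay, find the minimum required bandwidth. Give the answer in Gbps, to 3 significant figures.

24.2 Gbps

Propagation delay = 253 / 210000000 = 1.20476 μs.
Transmission budget = 3.73 − 1.20476 = 2.52524 μs.
R ≥ L / t_tx = 61000 bits / 2.52524e-06 s = 24.2 Gbps.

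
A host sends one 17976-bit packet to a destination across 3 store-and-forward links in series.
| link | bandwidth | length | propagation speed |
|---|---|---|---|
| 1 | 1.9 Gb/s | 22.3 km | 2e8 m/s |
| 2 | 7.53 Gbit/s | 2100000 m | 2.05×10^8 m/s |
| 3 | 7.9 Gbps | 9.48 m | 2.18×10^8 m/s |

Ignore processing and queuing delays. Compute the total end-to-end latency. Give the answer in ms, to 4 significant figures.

10.37 ms

Transmission delays (L/R per hop): 0.00946105, 0.00238725, 0.00227544 ms; sum = 0.0141237 ms.
Propagation delays (d/s per hop): 0.1115, 10.2439, 4.34862e-05 ms; sum = 10.3554 ms.
End-to-end = 10.37 ms.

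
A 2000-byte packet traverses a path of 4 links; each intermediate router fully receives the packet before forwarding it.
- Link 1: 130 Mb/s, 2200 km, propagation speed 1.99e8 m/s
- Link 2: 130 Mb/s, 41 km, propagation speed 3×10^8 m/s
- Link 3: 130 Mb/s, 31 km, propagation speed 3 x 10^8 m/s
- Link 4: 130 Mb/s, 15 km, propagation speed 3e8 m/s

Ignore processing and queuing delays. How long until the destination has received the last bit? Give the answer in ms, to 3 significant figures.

L = 2000 × 8 = 16000 bits.
Transmission delay per hop = L/R = 16000/130000000 = 0.123077 ms; 4 hops → 0.492308 ms.
Propagation delays (d/s per hop): 11.0553, 0.136667, 0.103333, 0.05 ms; sum = 11.3453 ms.
End-to-end = 11.8 ms.

11.8 ms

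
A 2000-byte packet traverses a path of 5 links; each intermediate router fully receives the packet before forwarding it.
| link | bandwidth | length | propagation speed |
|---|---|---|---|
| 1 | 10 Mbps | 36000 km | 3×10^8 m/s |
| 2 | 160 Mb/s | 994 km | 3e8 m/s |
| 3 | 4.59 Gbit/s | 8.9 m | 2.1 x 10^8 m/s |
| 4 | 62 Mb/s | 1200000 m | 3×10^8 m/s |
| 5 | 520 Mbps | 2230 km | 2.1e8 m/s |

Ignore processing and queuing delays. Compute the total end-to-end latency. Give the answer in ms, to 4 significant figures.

L = 2000 × 8 = 16000 bits.
Transmission delays (L/R per hop): 1.6, 0.1, 0.00348584, 0.258065, 0.0307692 ms; sum = 1.99232 ms.
Propagation delays (d/s per hop): 120, 3.31333, 4.2381e-05, 4, 10.619 ms; sum = 137.932 ms.
End-to-end = 139.9 ms.

139.9 ms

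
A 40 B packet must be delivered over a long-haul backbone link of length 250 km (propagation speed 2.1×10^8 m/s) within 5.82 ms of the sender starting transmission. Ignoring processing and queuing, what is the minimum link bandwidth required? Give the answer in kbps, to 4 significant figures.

69.12 kbps

L = 320 bits.
Propagation delay = 250000 / 210000000 = 1.19048 ms.
Transmission budget = 5.82 − 1.19048 = 4.62952 ms.
R ≥ L / t_tx = 320 bits / 0.00462952 s = 69.12 kbps.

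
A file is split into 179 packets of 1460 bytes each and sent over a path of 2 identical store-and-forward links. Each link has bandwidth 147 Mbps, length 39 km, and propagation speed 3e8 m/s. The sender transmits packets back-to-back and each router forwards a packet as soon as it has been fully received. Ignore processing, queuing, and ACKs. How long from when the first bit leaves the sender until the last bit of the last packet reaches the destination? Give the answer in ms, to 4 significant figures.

Per-hop transmission t_tx = L/R = 11680/147000000 = 0.0794558 ms.
Per-hop propagation t_prop = 39000/300000000 = 0.13 ms.
Pipeline fill: first packet needs 2·t_tx to clear all hops; remaining 178 packets each add one t_tx.
Total = (2+179-1)·t_tx + 2·t_prop = 180·0.0794558 + 2·0.13 = 14.56 ms.

14.56 ms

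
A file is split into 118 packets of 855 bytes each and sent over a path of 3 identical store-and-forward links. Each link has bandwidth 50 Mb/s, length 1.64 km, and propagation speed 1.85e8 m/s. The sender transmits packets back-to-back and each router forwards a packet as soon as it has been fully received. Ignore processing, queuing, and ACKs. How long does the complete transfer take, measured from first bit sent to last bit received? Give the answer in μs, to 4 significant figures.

16440 μs

Per-hop transmission t_tx = L/R = 6840/50000000 = 136.8 μs.
Per-hop propagation t_prop = 1640/185000000 = 8.86486 μs.
Pipeline fill: first packet needs 3·t_tx to clear all hops; remaining 117 packets each add one t_tx.
Total = (3+118-1)·t_tx + 3·t_prop = 120·136.8 + 3·8.86486 = 16440 μs.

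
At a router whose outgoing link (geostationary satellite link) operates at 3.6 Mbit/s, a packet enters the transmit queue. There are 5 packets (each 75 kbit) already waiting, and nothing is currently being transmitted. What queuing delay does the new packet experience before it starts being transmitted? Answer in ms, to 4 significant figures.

104.2 ms

Each queued packet: L/R = 75000/3600000 = 20.8333 ms.
5 queued → 104.167 ms.
Queuing delay = 104.2 ms.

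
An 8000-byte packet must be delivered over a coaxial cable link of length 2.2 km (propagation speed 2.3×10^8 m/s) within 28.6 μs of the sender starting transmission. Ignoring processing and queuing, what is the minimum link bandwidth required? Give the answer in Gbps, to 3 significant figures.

L = 64000 bits.
Propagation delay = 2200 / 2.3e+08 = 9.56522 μs.
Transmission budget = 28.6 − 9.56522 = 19.0348 μs.
R ≥ L / t_tx = 64000 bits / 1.90348e-05 s = 3.36 Gbps.

3.36 Gbps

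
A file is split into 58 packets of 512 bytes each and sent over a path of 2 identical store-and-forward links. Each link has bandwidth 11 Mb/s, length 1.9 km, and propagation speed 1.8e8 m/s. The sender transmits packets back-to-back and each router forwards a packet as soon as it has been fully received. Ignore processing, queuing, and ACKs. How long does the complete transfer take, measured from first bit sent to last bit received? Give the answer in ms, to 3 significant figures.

22.0 ms

Per-hop transmission t_tx = L/R = 4096/11000000 = 0.372364 ms.
Per-hop propagation t_prop = 1900/180000000 = 0.0105556 ms.
Pipeline fill: first packet needs 2·t_tx to clear all hops; remaining 57 packets each add one t_tx.
Total = (2+58-1)·t_tx + 2·t_prop = 59·0.372364 + 2·0.0105556 = 22.0 ms.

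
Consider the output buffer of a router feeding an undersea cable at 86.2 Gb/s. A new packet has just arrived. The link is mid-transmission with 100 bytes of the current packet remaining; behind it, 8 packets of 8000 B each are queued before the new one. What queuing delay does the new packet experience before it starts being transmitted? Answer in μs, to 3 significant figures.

Each queued packet: L/R = 64000/86200000000 = 0.742459 μs.
8 queued → 5.93968 μs.
Plus remaining 800 bits of current packet: 0.00928074 μs.
Queuing delay = 5.95 μs.

5.95 μs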